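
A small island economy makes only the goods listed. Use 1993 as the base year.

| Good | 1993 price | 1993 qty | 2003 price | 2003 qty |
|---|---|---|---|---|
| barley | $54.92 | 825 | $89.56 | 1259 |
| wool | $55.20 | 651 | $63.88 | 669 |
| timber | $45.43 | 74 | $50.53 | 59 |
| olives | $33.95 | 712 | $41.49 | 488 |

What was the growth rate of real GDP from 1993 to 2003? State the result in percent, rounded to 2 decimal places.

Real GDP 1993 = Nominal GDP 1993 = 54.92·825 + 55.20·651 + 45.43·74 + 33.95·712 = 108778.42.
Real GDP 2003 (at 1993 prices) = 54.92·1259 + 55.20·669 + 45.43·59 + 33.95·488 = 125321.05.
Real growth = 125321.05/108778.42 − 1 = 0.1521.

15.21%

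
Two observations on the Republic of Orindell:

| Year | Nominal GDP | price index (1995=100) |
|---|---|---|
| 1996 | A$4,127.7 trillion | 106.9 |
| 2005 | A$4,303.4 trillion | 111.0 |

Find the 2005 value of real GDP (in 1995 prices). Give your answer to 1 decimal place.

Real GDP = Nominal / (price index/100) = 4303.4 / 1.110 = 3876.94.

A$3,876.9 trillion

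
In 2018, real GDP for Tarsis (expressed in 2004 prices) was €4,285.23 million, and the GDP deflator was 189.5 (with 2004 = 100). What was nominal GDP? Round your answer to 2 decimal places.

Nominal GDP = Real × (GDP deflator/100) = 4285.23 × 1.895 = 8120.51.

€8,120.51 million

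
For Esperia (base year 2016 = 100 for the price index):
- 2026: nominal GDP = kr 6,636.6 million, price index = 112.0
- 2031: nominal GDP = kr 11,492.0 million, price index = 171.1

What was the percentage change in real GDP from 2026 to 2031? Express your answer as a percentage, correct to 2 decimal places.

13.35%

Deflate each year: 2026 → 6636.6/1.120 = 5925.54; 2031 → 11492.0/1.711 = 6716.54.
So real GDP changed by 6716.54/5925.54 − 1 = 0.1335, i.e. 13.35%.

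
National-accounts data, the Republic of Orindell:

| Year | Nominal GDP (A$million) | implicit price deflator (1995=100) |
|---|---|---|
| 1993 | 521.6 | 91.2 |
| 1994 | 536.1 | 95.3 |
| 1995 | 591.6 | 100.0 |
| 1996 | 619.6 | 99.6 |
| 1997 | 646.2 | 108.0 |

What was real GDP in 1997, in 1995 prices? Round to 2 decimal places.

Real GDP 1997 = 646.2 / 1.080 = 598.33.

A$598.33 million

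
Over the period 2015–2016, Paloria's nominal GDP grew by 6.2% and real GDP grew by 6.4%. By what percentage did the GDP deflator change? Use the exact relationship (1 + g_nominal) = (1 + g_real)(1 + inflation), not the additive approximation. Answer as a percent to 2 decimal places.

-0.19%

(1 + g_nom) = (1 + g_real)(1 + π), so π = 1.0620 / 1.0640 − 1 = -0.00188.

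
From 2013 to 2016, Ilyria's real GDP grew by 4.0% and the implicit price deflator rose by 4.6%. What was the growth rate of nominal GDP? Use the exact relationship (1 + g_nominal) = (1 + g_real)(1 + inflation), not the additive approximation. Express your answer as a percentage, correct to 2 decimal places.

8.78%

(1 + g_nom) = (1 + g_real)(1 + π) = 1.0400 × 1.0460 = 1.08784.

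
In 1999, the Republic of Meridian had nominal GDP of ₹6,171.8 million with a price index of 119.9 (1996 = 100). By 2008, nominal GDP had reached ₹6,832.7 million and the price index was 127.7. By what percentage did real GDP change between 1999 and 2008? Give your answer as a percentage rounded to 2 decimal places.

3.95%

Deflate each year: 1999 → 6171.8/1.199 = 5147.46; 2008 → 6832.7/1.277 = 5350.59.
So real GDP changed by 5350.59/5147.46 − 1 = 0.0395, i.e. 3.95%.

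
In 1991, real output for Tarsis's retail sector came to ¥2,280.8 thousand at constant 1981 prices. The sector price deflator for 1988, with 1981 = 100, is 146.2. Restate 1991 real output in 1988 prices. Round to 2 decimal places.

Real output in 1988 prices = Real output in 1981 prices × (P_1988/P_1981) = 2280.8 × 1.462 = 3334.53.

¥3,334.53 thousand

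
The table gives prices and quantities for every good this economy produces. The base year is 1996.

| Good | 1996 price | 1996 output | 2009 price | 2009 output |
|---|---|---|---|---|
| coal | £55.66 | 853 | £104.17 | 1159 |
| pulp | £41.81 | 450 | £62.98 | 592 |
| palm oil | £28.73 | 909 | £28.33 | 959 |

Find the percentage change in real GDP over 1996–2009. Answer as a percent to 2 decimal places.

26.41%

Real GDP 1996 = Nominal GDP 1996 = 55.66·853 + 41.81·450 + 28.73·909 = 92408.05.
Real GDP 2009 (at 1996 prices) = 55.66·1159 + 41.81·592 + 28.73·959 = 116813.53.
Real growth = 116813.53/92408.05 − 1 = 0.2641.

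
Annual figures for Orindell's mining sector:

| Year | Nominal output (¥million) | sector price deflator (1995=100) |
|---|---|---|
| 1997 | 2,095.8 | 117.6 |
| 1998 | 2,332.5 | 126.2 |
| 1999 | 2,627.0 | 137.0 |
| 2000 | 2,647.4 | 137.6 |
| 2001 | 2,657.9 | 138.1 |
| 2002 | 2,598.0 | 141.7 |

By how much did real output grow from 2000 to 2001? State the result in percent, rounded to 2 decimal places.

Real output 2000 = 2647.4/1.376 = 1923.98.
Real output 2001 = 2657.9/1.381 = 1924.62.
Change = 1924.62/1923.98 − 1 = 0.0003.

0.03%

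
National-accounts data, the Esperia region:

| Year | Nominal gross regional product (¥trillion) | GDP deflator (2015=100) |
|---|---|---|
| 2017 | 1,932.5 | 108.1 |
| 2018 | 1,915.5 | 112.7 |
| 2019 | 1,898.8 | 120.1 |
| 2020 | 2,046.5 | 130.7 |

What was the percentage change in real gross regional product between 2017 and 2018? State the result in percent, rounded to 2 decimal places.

-4.93%

Real gross regional product 2017 = 1932.5/1.081 = 1787.70.
Real gross regional product 2018 = 1915.5/1.127 = 1699.65.
Change = 1699.65/1787.70 − 1 = -0.0493.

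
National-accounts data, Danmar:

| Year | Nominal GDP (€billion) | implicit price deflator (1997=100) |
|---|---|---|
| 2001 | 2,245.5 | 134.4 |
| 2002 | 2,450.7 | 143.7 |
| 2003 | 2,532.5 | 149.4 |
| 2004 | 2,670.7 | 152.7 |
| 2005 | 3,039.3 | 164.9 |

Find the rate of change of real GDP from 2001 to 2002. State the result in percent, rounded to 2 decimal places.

Real GDP 2001 = 2245.5/1.344 = 1670.76.
Real GDP 2002 = 2450.7/1.437 = 1705.43.
Change = 1705.43/1670.76 − 1 = 0.0208.

2.08%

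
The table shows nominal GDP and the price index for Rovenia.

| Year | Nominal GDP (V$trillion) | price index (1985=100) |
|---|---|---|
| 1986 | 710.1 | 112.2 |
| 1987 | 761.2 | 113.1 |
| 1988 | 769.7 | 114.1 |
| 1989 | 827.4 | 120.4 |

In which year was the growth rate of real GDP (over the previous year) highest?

1987: real = 761.2/1.131 = 673.03; growth vs 1986 (632.89) = 6.34%.
1988: real = 769.7/1.141 = 674.58; growth vs 1987 (673.03) = 0.23%.
1989: real = 827.4/1.204 = 687.21; growth vs 1988 (674.58) = 1.87%.

1987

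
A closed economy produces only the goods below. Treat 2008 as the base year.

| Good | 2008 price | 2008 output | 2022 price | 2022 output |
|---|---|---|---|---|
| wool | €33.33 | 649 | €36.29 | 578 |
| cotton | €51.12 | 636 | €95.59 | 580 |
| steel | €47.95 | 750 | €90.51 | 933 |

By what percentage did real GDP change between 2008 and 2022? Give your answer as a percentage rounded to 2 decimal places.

3.94%

Real GDP 2008 = Nominal GDP 2008 = 33.33·649 + 51.12·636 + 47.95·750 = 90105.99.
Real GDP 2022 (at 2008 prices) = 33.33·578 + 51.12·580 + 47.95·933 = 93651.69.
Real growth = 93651.69/90105.99 − 1 = 0.0394.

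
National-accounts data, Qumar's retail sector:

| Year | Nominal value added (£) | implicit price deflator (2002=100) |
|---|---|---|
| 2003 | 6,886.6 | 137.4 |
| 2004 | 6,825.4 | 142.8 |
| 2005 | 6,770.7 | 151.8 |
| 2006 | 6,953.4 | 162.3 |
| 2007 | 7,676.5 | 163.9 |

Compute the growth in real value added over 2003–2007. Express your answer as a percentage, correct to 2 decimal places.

Real value added 2003 = 6886.6/1.374 = 5012.08.
Real value added 2007 = 7676.5/1.639 = 4683.65.
Change = 4683.65/5012.08 − 1 = -0.0655.

-6.55%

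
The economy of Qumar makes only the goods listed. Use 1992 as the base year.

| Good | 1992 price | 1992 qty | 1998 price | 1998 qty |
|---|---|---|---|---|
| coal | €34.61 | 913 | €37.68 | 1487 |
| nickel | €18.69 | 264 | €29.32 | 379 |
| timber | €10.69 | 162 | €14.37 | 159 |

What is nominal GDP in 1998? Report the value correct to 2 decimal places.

Nominal GDP 1998 = Σ (p_1998 × q_1998) = 37.68·1487 + 29.32·379 + 14.37·159 = 69427.27.

€69427.27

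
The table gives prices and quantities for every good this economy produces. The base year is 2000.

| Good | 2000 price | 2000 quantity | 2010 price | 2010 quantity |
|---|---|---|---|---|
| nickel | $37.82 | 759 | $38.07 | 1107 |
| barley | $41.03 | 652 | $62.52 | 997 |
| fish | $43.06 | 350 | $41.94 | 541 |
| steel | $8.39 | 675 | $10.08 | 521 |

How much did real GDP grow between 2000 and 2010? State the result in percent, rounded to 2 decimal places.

Real GDP 2000 = Nominal GDP 2000 = 37.82·759 + 41.03·652 + 43.06·350 + 8.39·675 = 76191.19.
Real GDP 2010 (at 2000 prices) = 37.82·1107 + 41.03·997 + 43.06·541 + 8.39·521 = 110440.30.
Real growth = 110440.30/76191.19 − 1 = 0.4495.

44.95%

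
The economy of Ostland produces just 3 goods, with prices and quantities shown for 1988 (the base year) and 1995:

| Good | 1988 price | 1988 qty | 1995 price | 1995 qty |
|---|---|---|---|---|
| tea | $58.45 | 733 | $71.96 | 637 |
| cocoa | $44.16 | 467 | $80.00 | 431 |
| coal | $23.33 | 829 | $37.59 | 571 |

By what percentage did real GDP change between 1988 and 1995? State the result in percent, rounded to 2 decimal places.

-15.96%

Real GDP 1988 = Nominal GDP 1988 = 58.45·733 + 44.16·467 + 23.33·829 = 82807.14.
Real GDP 1995 (at 1988 prices) = 58.45·637 + 44.16·431 + 23.33·571 = 69587.04.
Real growth = 69587.04/82807.14 − 1 = -0.1596.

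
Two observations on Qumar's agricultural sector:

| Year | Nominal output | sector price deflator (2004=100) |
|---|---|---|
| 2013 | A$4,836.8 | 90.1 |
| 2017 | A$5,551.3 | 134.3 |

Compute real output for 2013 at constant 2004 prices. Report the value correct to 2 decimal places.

A$5,368.26

Real output = Nominal / (sector price deflator/100) = 4836.8 / 0.901 = 5368.26.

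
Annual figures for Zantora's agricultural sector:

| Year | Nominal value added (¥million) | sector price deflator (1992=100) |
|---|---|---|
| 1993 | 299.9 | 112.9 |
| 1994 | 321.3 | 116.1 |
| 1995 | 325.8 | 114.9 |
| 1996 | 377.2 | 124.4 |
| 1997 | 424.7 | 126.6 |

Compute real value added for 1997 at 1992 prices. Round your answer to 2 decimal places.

¥335.47 million

Real value added 1997 = 424.7 / 1.266 = 335.47.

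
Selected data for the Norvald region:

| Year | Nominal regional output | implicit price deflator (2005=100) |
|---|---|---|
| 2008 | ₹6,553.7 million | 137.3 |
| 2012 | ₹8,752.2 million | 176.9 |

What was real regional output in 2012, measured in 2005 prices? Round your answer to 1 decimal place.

Real regional output = Nominal / (implicit price deflator/100) = 8752.2 / 1.769 = 4947.54.

₹4,947.5 million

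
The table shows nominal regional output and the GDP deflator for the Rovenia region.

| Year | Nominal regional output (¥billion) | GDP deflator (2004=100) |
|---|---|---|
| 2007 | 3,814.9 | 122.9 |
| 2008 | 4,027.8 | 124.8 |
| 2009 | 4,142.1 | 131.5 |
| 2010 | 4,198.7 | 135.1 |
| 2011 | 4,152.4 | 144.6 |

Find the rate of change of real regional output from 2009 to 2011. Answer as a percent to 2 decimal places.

Real regional output 2009 = 4142.1/1.315 = 3149.89.
Real regional output 2011 = 4152.4/1.446 = 2871.65.
Change = 2871.65/3149.89 − 1 = -0.0883.

-8.83%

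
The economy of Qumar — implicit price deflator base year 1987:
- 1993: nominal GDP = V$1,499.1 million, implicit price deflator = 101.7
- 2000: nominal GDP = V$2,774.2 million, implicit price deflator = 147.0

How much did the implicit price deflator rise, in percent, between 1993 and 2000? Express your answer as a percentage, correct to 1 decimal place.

44.5%

Price-level change = 147.0 / 101.7 − 1 = 0.4454.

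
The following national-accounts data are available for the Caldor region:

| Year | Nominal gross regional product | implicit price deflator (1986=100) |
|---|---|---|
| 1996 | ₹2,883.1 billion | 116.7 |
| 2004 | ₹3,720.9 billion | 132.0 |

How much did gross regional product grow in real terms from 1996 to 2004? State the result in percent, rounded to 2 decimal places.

Deflate each year: 1996 → 2883.1/1.167 = 2470.52; 2004 → 3720.9/1.320 = 2818.86.
So real gross regional product changed by 2818.86/2470.52 − 1 = 0.1410, i.e. 14.10%.

14.10%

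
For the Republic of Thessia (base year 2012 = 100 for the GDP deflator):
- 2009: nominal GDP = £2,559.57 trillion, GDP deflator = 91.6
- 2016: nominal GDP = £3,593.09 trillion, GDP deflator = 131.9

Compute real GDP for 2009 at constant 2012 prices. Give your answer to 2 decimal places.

£2,794.29 trillion

Real GDP = Nominal / (GDP deflator/100) = 2559.57 / 0.916 = 2794.29.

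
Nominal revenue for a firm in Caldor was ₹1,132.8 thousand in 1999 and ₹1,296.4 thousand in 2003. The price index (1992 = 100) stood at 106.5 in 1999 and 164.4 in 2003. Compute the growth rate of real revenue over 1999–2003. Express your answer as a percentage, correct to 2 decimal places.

Deflate each year: 1999 → 1132.8/1.065 = 1063.66; 2003 → 1296.4/1.644 = 788.56.
So real revenue changed by 788.56/1063.66 − 1 = -0.2586, i.e. -25.86%.

-25.86%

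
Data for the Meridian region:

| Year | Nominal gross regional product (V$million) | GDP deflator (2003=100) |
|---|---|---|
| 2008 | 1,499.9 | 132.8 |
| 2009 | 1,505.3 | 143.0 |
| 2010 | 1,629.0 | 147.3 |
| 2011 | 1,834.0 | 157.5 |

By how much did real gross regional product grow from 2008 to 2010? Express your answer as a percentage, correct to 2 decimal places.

Real gross regional product 2008 = 1499.9/1.328 = 1129.44.
Real gross regional product 2010 = 1629.0/1.473 = 1105.91.
Change = 1105.91/1129.44 − 1 = -0.0208.

-2.08%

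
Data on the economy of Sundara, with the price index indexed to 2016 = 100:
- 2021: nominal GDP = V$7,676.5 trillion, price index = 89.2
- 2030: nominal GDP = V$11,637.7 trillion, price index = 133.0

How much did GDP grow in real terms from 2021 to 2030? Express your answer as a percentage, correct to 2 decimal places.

Real GDP 2021 = 7676.5 / 0.892 = 8605.94.
Real GDP 2030 = 11637.7 / 1.330 = 8750.15.
Real growth = 8750.15 / 8605.94 − 1 = 0.0168.

1.68%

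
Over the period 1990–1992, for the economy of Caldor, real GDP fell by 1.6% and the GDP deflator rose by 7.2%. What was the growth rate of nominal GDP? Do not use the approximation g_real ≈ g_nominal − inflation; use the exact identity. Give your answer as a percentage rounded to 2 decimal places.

5.48%

(1 + g_nom) = (1 + g_real)(1 + π) = 0.9840 × 1.0720 = 1.05485.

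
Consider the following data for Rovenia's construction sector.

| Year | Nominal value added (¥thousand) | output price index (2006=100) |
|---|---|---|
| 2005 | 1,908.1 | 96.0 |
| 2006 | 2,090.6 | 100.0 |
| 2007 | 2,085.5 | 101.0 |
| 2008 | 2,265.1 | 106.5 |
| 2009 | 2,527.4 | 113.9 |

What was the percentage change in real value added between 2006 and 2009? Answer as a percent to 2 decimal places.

Real value added 2006 = 2090.6/1.000 = 2090.60.
Real value added 2009 = 2527.4/1.139 = 2218.96.
Change = 2218.96/2090.60 − 1 = 0.0614.

6.14%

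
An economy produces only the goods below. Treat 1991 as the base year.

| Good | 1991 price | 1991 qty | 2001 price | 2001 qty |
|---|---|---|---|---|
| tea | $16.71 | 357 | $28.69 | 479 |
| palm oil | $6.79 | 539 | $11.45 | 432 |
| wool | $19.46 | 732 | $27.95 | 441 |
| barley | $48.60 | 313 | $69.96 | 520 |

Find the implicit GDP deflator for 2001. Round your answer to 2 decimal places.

150.46

Nominal GDP 2001 = 28.69·479 + 11.45·432 + 27.95·441 + 69.96·520 = 67394.06.
Real GDP 2001 (at 1991 prices) = 16.71·479 + 6.79·432 + 19.46·441 + 48.60·520 = 44791.23.
Deflator = Nominal/Real × 100 = 67394.06/44791.23 × 100 = 150.463.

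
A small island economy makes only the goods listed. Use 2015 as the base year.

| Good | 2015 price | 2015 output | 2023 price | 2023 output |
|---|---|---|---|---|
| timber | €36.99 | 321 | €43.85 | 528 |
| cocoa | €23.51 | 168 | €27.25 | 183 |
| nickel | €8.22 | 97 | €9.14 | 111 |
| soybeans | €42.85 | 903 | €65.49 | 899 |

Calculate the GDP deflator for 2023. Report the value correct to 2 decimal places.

139.14

Nominal GDP 2023 = 43.85·528 + 27.25·183 + 9.14·111 + 65.49·899 = 88029.60.
Real GDP 2023 (at 2015 prices) = 36.99·528 + 23.51·183 + 8.22·111 + 42.85·899 = 63267.62.
Deflator = Nominal/Real × 100 = 88029.60/63267.62 × 100 = 139.138.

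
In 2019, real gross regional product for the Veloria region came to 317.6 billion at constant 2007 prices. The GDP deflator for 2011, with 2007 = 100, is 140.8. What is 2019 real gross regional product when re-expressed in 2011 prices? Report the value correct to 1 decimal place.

447.2 billion

Real gross regional product in 2011 prices = Real gross regional product in 2007 prices × (P_2011/P_2007) = 317.6 × 1.408 = 447.18.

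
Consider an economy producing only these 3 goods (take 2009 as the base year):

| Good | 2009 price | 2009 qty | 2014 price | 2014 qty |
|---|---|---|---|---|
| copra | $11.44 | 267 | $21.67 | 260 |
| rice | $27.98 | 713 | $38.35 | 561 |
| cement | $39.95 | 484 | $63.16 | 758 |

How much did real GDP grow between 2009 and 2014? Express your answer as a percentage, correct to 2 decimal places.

15.62%

Real GDP 2009 = Nominal GDP 2009 = 11.44·267 + 27.98·713 + 39.95·484 = 42340.02.
Real GDP 2014 (at 2009 prices) = 11.44·260 + 27.98·561 + 39.95·758 = 48953.28.
Real growth = 48953.28/42340.02 − 1 = 0.1562.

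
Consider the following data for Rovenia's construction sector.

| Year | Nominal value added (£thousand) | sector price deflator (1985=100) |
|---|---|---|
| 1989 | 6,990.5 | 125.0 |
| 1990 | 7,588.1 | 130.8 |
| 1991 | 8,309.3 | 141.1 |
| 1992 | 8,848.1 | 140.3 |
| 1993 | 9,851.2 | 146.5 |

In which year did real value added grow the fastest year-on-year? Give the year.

1992

1990: real = 7588.1/1.308 = 5801.30; growth vs 1989 (5592.40) = 3.74%.
1991: real = 8309.3/1.411 = 5888.94; growth vs 1990 (5801.30) = 1.51%.
1992: real = 8848.1/1.403 = 6306.56; growth vs 1991 (5888.94) = 7.09%.
1993: real = 9851.2/1.465 = 6724.37; growth vs 1992 (6306.56) = 6.63%.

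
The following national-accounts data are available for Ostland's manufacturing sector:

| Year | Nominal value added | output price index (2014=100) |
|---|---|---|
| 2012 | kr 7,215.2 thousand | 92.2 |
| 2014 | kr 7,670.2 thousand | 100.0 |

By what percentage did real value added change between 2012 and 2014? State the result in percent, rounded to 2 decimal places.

Real value added 2012 = 7215.2 / 0.922 = 7825.60.
Real value added 2014 = 7670.2 / 1.000 = 7670.20.
Real growth = 7670.20 / 7825.60 − 1 = -0.0199.

-1.99%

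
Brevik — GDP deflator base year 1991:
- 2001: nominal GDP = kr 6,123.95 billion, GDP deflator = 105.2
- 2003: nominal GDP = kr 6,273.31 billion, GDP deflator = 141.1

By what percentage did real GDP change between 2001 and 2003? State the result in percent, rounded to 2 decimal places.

Real GDP 2001 = 6123.95 / 1.052 = 5821.25.
Real GDP 2003 = 6273.31 / 1.411 = 4446.00.
Real growth = 4446.00 / 5821.25 − 1 = -0.2362.

-23.62%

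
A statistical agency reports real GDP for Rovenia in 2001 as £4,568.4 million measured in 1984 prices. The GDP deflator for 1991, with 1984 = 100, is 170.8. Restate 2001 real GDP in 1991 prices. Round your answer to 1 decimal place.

£7,802.8 million

Real GDP in 1991 prices = Real GDP in 1984 prices × (P_1991/P_1984) = 4568.4 × 1.708 = 7802.83.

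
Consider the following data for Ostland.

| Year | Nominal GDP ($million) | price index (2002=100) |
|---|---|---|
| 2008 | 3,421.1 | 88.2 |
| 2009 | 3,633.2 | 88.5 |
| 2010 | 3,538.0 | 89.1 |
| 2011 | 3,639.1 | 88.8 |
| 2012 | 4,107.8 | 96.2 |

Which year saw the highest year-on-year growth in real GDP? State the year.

2009: real = 3633.2/0.885 = 4105.31; growth vs 2008 (3878.80) = 5.84%.
2010: real = 3538.0/0.891 = 3970.82; growth vs 2009 (4105.31) = -3.28%.
2011: real = 3639.1/0.888 = 4098.09; growth vs 2010 (3970.82) = 3.21%.
2012: real = 4107.8/0.962 = 4270.06; growth vs 2011 (4098.09) = 4.20%.

2009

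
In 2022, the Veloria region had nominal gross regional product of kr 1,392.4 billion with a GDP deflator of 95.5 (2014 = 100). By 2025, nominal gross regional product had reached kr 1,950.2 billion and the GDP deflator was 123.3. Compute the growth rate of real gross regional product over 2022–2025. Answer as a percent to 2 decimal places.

8.48%

Deflate each year: 2022 → 1392.4/0.955 = 1458.01; 2025 → 1950.2/1.233 = 1581.67.
So real gross regional product changed by 1581.67/1458.01 − 1 = 0.0848, i.e. 8.48%.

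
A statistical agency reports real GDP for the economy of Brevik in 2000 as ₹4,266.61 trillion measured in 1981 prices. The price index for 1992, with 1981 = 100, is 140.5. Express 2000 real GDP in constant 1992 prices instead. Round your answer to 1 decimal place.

Real GDP in 1992 prices = Real GDP in 1981 prices × (P_1992/P_1981) = 4266.61 × 1.405 = 5994.59.

₹5,994.6 trillion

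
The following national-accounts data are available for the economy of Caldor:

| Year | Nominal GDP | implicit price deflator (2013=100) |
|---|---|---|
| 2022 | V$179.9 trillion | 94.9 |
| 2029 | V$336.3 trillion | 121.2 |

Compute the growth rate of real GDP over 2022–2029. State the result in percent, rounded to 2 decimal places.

46.37%

Deflate each year: 2022 → 179.9/0.949 = 189.57; 2029 → 336.3/1.212 = 277.48.
So real GDP changed by 277.48/189.57 − 1 = 0.4637, i.e. 46.37%.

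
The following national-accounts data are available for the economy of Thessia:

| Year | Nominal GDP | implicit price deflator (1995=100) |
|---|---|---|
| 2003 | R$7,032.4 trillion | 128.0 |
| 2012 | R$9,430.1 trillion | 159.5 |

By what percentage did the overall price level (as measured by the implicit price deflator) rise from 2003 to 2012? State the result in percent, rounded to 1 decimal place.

Price-level change = 159.5 / 128.0 − 1 = 0.2461.

24.6%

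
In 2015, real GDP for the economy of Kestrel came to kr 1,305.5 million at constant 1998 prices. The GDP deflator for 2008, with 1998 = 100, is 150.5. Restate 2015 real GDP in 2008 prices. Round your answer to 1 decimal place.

Real GDP in 2008 prices = Real GDP in 1998 prices × (P_2008/P_1998) = 1305.5 × 1.505 = 1964.78.

kr 1,964.8 million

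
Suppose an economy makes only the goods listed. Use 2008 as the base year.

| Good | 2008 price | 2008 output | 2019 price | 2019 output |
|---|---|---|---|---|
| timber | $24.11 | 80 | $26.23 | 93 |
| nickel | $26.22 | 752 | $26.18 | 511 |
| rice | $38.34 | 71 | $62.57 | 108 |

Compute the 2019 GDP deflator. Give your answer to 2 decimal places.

114.12

Nominal GDP 2019 = 26.23·93 + 26.18·511 + 62.57·108 = 22574.93.
Real GDP 2019 (at 2008 prices) = 24.11·93 + 26.22·511 + 38.34·108 = 19781.37.
Deflator = Nominal/Real × 100 = 22574.93/19781.37 × 100 = 114.122.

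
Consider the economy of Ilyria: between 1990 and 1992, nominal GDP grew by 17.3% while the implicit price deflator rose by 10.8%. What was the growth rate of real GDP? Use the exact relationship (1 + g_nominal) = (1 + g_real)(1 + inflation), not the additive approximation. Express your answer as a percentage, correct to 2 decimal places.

5.87%

(1 + g_nom) = (1 + g_real)(1 + π), so g_real = 1.1730 / 1.1080 − 1 = 0.05866.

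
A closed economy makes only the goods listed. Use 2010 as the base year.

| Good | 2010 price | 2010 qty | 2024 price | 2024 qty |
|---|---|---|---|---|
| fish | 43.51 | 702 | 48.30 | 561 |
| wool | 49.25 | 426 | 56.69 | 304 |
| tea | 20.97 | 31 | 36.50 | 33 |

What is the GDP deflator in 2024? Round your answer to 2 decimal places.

113.63

Nominal GDP 2024 = 48.30·561 + 56.69·304 + 36.50·33 = 45534.56.
Real GDP 2024 (at 2010 prices) = 43.51·561 + 49.25·304 + 20.97·33 = 40073.12.
Deflator = Nominal/Real × 100 = 45534.56/40073.12 × 100 = 113.629.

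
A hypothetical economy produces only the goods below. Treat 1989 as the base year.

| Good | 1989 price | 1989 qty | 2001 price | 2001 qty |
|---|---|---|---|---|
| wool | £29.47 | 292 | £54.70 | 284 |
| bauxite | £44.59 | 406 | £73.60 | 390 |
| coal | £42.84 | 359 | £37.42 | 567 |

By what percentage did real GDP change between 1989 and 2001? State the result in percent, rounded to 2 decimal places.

18.92%

Real GDP 1989 = Nominal GDP 1989 = 29.47·292 + 44.59·406 + 42.84·359 = 42088.34.
Real GDP 2001 (at 1989 prices) = 29.47·284 + 44.59·390 + 42.84·567 = 50049.86.
Real growth = 50049.86/42088.34 − 1 = 0.1892.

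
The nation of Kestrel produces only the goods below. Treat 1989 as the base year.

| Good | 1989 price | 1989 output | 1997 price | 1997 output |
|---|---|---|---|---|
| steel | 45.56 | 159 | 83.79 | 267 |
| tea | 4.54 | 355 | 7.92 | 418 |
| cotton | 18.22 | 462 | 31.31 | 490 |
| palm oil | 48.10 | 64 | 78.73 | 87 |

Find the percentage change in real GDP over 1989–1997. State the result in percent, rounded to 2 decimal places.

33.53%

Real GDP 1989 = Nominal GDP 1989 = 45.56·159 + 4.54·355 + 18.22·462 + 48.10·64 = 20351.78.
Real GDP 1997 (at 1989 prices) = 45.56·267 + 4.54·418 + 18.22·490 + 48.10·87 = 27174.74.
Real growth = 27174.74/20351.78 − 1 = 0.3353.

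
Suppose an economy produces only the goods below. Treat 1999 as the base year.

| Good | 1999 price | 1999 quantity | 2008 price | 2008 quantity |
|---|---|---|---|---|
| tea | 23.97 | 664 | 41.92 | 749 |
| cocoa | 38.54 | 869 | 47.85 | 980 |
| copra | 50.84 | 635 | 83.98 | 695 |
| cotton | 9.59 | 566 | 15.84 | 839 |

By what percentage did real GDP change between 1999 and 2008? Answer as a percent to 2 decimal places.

Real GDP 1999 = Nominal GDP 1999 = 23.97·664 + 38.54·869 + 50.84·635 + 9.59·566 = 87118.68.
Real GDP 2008 (at 1999 prices) = 23.97·749 + 38.54·980 + 50.84·695 + 9.59·839 = 99102.54.
Real growth = 99102.54/87118.68 − 1 = 0.1376.

13.76%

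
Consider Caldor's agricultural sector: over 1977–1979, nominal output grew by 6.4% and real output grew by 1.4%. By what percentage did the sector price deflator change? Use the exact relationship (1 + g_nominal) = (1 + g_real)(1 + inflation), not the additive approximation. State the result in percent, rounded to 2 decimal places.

4.93%

(1 + g_nom) = (1 + g_real)(1 + π), so π = 1.0640 / 1.0140 − 1 = 0.04931.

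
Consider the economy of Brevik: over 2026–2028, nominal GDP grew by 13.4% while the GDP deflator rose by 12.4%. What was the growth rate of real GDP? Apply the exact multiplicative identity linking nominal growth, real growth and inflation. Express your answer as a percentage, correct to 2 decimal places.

(1 + g_nom) = (1 + g_real)(1 + π), so g_real = 1.1340 / 1.1240 − 1 = 0.00890.

0.89%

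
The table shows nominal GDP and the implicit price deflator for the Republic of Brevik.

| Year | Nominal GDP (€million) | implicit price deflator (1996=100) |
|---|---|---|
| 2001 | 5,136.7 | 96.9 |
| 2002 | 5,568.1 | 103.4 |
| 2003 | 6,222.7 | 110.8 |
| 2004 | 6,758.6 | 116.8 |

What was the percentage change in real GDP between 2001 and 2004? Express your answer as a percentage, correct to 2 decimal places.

Real GDP 2001 = 5136.7/0.969 = 5301.03.
Real GDP 2004 = 6758.6/1.168 = 5786.47.
Change = 5786.47/5301.03 − 1 = 0.0916.

9.16%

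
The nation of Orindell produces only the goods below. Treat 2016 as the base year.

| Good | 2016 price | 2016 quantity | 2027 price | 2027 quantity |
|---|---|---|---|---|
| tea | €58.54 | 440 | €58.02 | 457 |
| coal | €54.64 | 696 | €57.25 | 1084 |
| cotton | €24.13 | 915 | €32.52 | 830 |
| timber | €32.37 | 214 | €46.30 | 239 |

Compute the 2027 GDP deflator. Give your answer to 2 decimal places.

Nominal GDP 2027 = 58.02·457 + 57.25·1084 + 32.52·830 + 46.30·239 = 126631.44.
Real GDP 2027 (at 2016 prices) = 58.54·457 + 54.64·1084 + 24.13·830 + 32.37·239 = 113746.87.
Deflator = Nominal/Real × 100 = 126631.44/113746.87 × 100 = 111.327.

111.33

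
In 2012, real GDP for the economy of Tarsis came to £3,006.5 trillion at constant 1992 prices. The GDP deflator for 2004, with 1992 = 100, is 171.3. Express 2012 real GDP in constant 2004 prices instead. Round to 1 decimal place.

£5,150.1 trillion

Real GDP in 2004 prices = Real GDP in 1992 prices × (P_2004/P_1992) = 3006.5 × 1.713 = 5150.13.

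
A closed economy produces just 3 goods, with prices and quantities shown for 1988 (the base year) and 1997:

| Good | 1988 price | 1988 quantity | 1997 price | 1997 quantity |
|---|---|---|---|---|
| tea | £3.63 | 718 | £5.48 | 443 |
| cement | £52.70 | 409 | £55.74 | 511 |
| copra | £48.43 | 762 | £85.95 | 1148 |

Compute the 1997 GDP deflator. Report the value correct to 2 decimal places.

154.02

Nominal GDP 1997 = 5.48·443 + 55.74·511 + 85.95·1148 = 129581.38.
Real GDP 1997 (at 1988 prices) = 3.63·443 + 52.70·511 + 48.43·1148 = 84135.43.
Deflator = Nominal/Real × 100 = 129581.38/84135.43 × 100 = 154.015.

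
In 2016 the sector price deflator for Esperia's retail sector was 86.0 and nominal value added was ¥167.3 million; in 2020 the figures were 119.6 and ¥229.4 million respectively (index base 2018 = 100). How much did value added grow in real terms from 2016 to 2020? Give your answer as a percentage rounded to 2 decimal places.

-1.40%

Real value added 2016 = 167.3 / 0.860 = 194.53.
Real value added 2020 = 229.4 / 1.196 = 191.81.
Real growth = 191.81 / 194.53 − 1 = -0.0140.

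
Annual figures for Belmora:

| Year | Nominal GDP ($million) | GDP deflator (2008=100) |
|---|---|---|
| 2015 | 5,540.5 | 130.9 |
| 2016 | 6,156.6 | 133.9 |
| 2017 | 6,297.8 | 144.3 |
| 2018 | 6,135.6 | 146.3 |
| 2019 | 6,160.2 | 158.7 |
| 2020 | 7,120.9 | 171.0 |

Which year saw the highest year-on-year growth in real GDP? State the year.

2016

2016: real = 6156.6/1.339 = 4597.91; growth vs 2015 (4232.62) = 8.63%.
2017: real = 6297.8/1.443 = 4364.38; growth vs 2016 (4597.91) = -5.08%.
2018: real = 6135.6/1.463 = 4193.85; growth vs 2017 (4364.38) = -3.91%.
2019: real = 6160.2/1.587 = 3881.66; growth vs 2018 (4193.85) = -7.44%.
2020: real = 7120.9/1.710 = 4164.27; growth vs 2019 (3881.66) = 7.28%.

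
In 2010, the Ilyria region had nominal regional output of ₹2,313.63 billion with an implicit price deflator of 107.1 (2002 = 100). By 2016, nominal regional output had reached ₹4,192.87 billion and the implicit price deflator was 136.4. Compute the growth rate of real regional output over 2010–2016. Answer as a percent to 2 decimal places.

Deflate each year: 2010 → 2313.63/1.071 = 2160.25; 2016 → 4192.87/1.364 = 3073.95.
So real regional output changed by 3073.95/2160.25 − 1 = 0.4230, i.e. 42.30%.

42.30%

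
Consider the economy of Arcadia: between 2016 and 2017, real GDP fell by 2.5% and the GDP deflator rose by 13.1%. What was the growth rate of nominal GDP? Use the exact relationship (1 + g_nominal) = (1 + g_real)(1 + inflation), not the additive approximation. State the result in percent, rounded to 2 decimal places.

10.27%

(1 + g_nom) = (1 + g_real)(1 + π) = 0.9750 × 1.1310 = 1.10273.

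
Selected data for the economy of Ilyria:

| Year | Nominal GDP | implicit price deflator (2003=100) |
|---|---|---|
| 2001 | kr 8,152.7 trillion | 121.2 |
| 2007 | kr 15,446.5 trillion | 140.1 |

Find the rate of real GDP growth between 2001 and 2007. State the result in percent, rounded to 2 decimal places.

Deflate each year: 2001 → 8152.7/1.212 = 6726.65; 2007 → 15446.5/1.401 = 11025.34.
So real GDP changed by 11025.34/6726.65 − 1 = 0.6391, i.e. 63.91%.

63.91%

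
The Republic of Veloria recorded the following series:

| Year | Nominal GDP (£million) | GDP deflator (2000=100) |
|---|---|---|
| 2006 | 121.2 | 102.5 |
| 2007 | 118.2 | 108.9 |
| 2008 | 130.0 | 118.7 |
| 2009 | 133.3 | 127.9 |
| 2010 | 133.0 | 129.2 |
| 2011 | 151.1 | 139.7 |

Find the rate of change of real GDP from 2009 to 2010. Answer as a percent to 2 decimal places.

Real GDP 2009 = 133.3/1.279 = 104.22.
Real GDP 2010 = 133.0/1.292 = 102.94.
Change = 102.94/104.22 − 1 = -0.0123.

-1.23%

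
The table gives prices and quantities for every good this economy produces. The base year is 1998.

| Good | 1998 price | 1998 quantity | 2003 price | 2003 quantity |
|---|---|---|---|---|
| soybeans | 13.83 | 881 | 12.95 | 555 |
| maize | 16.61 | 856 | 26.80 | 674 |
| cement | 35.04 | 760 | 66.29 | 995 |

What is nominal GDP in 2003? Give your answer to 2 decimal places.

Nominal GDP 2003 = Σ (p_2003 × q_2003) = 12.95·555 + 26.80·674 + 66.29·995 = 91209.00.

91209.00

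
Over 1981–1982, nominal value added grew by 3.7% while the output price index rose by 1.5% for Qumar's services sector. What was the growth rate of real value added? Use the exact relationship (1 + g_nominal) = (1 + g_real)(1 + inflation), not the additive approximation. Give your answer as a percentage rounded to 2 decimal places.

2.17%

(1 + g_nom) = (1 + g_real)(1 + π), so g_real = 1.0370 / 1.0150 − 1 = 0.02167.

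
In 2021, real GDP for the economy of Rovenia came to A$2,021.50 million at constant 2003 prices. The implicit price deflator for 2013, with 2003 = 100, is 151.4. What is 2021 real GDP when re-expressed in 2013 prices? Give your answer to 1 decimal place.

Real GDP in 2013 prices = Real GDP in 2003 prices × (P_2013/P_2003) = 2021.50 × 1.514 = 3060.55.

A$3,060.6 million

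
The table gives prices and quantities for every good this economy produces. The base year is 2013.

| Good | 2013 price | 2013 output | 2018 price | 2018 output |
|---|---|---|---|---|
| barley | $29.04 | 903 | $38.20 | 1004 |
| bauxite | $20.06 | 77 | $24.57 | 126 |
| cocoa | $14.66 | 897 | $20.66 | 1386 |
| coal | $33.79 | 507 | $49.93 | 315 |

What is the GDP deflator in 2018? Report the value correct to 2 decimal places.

Nominal GDP 2018 = 38.20·1004 + 24.57·126 + 20.66·1386 + 49.93·315 = 85811.33.
Real GDP 2018 (at 2013 prices) = 29.04·1004 + 20.06·126 + 14.66·1386 + 33.79·315 = 62646.33.
Deflator = Nominal/Real × 100 = 85811.33/62646.33 × 100 = 136.977.

136.98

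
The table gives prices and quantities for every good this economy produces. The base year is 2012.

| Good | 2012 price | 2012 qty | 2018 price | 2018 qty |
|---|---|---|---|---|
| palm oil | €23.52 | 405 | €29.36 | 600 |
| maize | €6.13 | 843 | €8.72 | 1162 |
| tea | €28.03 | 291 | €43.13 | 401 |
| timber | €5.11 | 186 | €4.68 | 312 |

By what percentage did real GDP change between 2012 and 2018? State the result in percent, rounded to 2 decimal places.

Real GDP 2012 = Nominal GDP 2012 = 23.52·405 + 6.13·843 + 28.03·291 + 5.11·186 = 23800.38.
Real GDP 2018 (at 2012 prices) = 23.52·600 + 6.13·1162 + 28.03·401 + 5.11·312 = 34069.41.
Real growth = 34069.41/23800.38 − 1 = 0.4315.

43.15%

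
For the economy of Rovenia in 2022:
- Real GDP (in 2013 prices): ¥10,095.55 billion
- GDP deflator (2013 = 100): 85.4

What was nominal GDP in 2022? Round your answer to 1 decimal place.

¥8,621.6 billion

Nominal GDP = Real × (GDP deflator/100) = 10095.55 × 0.854 = 8621.60.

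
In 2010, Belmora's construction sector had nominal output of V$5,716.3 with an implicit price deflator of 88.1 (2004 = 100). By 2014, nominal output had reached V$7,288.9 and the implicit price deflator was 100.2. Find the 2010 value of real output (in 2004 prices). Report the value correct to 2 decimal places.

V$6,488.42

Real output = Nominal / (implicit price deflator/100) = 5716.3 / 0.881 = 6488.42.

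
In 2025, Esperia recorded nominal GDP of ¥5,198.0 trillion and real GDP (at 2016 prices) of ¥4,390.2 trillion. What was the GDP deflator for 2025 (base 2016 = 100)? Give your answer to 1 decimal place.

118.4

GDP deflator = (Nominal / Real) × 100 = 5198.0 / 4390.2 × 100 = 118.40.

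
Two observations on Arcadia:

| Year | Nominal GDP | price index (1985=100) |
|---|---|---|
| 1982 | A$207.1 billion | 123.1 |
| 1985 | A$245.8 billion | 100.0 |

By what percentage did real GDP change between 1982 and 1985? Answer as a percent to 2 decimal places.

46.10%

Deflate each year: 1982 → 207.1/1.231 = 168.24; 1985 → 245.8/1.000 = 245.80.
So real GDP changed by 245.80/168.24 − 1 = 0.4610, i.e. 46.10%.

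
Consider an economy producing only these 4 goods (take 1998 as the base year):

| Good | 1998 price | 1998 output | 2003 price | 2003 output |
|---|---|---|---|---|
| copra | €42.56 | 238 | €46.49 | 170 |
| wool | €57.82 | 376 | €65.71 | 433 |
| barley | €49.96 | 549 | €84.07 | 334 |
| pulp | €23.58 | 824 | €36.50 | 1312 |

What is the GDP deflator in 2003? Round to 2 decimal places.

140.59

Nominal GDP 2003 = 46.49·170 + 65.71·433 + 84.07·334 + 36.50·1312 = 112323.11.
Real GDP 2003 (at 1998 prices) = 42.56·170 + 57.82·433 + 49.96·334 + 23.58·1312 = 79894.86.
Deflator = Nominal/Real × 100 = 112323.11/79894.86 × 100 = 140.589.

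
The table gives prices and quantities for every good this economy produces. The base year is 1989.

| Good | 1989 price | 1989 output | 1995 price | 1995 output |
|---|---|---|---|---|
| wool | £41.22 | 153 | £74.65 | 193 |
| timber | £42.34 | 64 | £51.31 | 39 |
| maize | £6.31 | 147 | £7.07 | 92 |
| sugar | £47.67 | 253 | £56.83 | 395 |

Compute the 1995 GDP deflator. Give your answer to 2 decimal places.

136.15

Nominal GDP 1995 = 74.65·193 + 51.31·39 + 7.07·92 + 56.83·395 = 39506.83.
Real GDP 1995 (at 1989 prices) = 41.22·193 + 42.34·39 + 6.31·92 + 47.67·395 = 29016.89.
Deflator = Nominal/Real × 100 = 39506.83/29016.89 × 100 = 136.151.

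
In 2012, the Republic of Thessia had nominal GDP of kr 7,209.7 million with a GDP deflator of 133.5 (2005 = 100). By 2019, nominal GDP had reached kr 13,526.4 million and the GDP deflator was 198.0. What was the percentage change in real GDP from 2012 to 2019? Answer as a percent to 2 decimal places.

Deflate each year: 2012 → 7209.7/1.335 = 5400.52; 2019 → 13526.4/1.980 = 6831.52.
So real GDP changed by 6831.52/5400.52 − 1 = 0.2650, i.e. 26.50%.

26.50%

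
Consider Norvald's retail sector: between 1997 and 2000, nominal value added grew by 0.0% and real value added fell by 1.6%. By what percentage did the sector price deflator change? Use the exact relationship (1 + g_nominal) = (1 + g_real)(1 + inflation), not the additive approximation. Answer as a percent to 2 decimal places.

1.63%

(1 + g_nom) = (1 + g_real)(1 + π), so π = 1.0000 / 0.9840 − 1 = 0.01626.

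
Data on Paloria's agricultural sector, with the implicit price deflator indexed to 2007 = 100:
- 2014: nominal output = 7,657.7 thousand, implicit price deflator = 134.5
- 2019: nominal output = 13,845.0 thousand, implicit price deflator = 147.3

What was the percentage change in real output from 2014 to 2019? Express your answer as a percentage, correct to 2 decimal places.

Real output 2014 = 7657.7 / 1.345 = 5693.46.
Real output 2019 = 13845.0 / 1.473 = 9399.19.
Real growth = 9399.19 / 5693.46 − 1 = 0.6509.

65.09%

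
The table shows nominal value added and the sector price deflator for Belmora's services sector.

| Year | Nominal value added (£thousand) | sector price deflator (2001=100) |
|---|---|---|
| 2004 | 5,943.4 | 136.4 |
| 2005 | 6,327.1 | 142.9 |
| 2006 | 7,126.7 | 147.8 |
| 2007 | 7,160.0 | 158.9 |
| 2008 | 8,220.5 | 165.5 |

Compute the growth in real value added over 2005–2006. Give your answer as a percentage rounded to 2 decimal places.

Real value added 2005 = 6327.1/1.429 = 4427.64.
Real value added 2006 = 7126.7/1.478 = 4821.85.
Change = 4821.85/4427.64 − 1 = 0.0890.

8.90%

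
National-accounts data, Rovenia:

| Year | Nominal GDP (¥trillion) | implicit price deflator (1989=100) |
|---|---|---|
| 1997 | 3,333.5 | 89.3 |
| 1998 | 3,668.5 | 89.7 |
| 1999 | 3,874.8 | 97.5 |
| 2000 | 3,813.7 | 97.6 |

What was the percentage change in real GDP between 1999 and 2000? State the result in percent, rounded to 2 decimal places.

Real GDP 1999 = 3874.8/0.975 = 3974.15.
Real GDP 2000 = 3813.7/0.976 = 3907.48.
Change = 3907.48/3974.15 − 1 = -0.0168.

-1.68%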